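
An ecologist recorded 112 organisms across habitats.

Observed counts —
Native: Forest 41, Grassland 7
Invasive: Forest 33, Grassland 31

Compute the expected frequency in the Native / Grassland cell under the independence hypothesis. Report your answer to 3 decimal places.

16.286

Row total (Native) = 48; column total (Grassland) = 38; grand total N = 112.
Expected count = (row total × column total) / N = 48 × 38 / 112 = 16.286.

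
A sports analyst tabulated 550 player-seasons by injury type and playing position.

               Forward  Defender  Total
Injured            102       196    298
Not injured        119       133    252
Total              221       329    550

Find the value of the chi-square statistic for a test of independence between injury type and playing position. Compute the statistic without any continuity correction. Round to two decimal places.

9.59

Grand total N = 550.
Expected counts (row total × column total / N):
  Injured, Forward: 298×221/550 = 119.742
  Injured, Defender: 298×329/550 = 178.258
  Not injured, Forward: 252×221/550 = 101.258
  Not injured, Defender: 252×329/550 = 150.742
Contributions (O − E)²/E:
  (102 − 119.742)²/119.742 = 2.6288
  (196 − 178.258)²/178.258 = 1.7659
  (119 − 101.258)²/101.258 = 3.1087
  (133 − 150.742)²/150.742 = 2.0882
χ² = 2.6288 + 1.7659 + 3.1087 + 2.0882 = 9.59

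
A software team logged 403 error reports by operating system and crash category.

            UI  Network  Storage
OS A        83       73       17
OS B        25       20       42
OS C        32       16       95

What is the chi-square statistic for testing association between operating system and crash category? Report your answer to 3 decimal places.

113.013

Row totals: 173, 87, 143. Column totals: 140, 109, 154. Grand total N = 403.
Expected counts (row total × column total / N):
  OS A, UI: 173×140/403 = 60.0993
  OS A, Network: 173×109/403 = 46.7916
  OS A, Storage: 173×154/403 = 66.1092
  OS B, UI: 87×140/403 = 30.2233
  OS B, Network: 87×109/403 = 23.5310
  OS B, Storage: 87×154/403 = 33.2457
  OS C, UI: 143×140/403 = 49.6774
  OS C, Network: 143×109/403 = 38.6774
  OS C, Storage: 143×154/403 = 54.6452
Contributions (O − E)²/E:
  (83 − 60.0993)²/60.0993 = 8.7263
  (73 − 46.7916)²/46.7916 = 14.6796
  (17 − 66.1092)²/66.1092 = 36.4808
  (25 − 30.2233)²/30.2233 = 0.9027
  (20 − 23.5310)²/23.5310 = 0.5299
  (42 − 33.2457)²/33.2457 = 2.3052
  (32 − 49.6774)²/49.6774 = 6.2904
  (16 − 38.6774)²/38.6774 = 13.2963
  (95 − 54.6452)²/54.6452 = 29.8015
χ² = 8.7263 + 14.6796 + 36.4808 + 0.9027 + 0.5299 + 2.3052 + 6.2904 + 13.2963 + 29.8015 = 113.013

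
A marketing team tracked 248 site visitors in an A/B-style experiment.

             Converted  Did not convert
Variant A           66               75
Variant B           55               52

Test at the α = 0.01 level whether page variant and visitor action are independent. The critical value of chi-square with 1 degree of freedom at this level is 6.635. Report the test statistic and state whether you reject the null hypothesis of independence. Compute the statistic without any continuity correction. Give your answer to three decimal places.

Row totals: 141, 107. Column totals: 121, 127. Grand total N = 248.
Expected counts (row total × column total / N):
  Variant A, Converted: 141×121/248 = 68.7944
  Variant A, Did not convert: 141×127/248 = 72.2056
  Variant B, Converted: 107×121/248 = 52.2056
  Variant B, Did not convert: 107×127/248 = 54.7944
Contributions (O − E)²/E:
  (66 − 68.7944)²/68.7944 = 0.1135
  (75 − 72.2056)²/72.2056 = 0.1081
  (55 − 52.2056)²/52.2056 = 0.1496
  (52 − 54.7944)²/54.7944 = 0.1425
χ² = 0.1135 + 0.1081 + 0.1496 + 0.1425 = 0.514
df = (2−1)(2−1) = 1. Since 0.514 < 6.635, fail to reject the null hypothesis of independence at α = 0.01.

0.514; fail to reject H₀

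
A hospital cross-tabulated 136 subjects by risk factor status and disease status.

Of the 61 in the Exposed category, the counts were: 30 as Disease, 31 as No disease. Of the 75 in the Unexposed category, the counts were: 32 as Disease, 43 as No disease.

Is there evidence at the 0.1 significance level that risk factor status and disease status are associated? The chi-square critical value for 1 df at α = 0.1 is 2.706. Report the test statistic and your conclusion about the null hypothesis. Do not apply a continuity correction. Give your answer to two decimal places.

Row totals: 61, 75. Column totals: 62, 74. Grand total N = 136.
Expected counts (row total × column total / N):
  Exposed, Disease: 61×62/136 = 27.809
  Exposed, No disease: 61×74/136 = 33.191
  Unexposed, Disease: 75×62/136 = 34.191
  Unexposed, No disease: 75×74/136 = 40.809
Contributions (O − E)²/E:
  (30 − 27.809)²/27.809 = 0.1726
  (31 − 33.191)²/33.191 = 0.1446
  (32 − 34.191)²/34.191 = 0.1404
  (43 − 40.809)²/40.809 = 0.1176
χ² = 0.1726 + 0.1446 + 0.1404 + 0.1176 = 0.58
df = (2−1)(2−1) = 1. Since 0.58 < 2.706, fail to reject the null hypothesis of independence at α = 0.1.

0.58; fail to reject H₀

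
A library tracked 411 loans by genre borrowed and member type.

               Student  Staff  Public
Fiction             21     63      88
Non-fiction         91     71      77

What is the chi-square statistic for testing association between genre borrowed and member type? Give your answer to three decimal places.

Row totals: 172, 239. Column totals: 112, 134, 165. Grand total N = 411.
Expected counts (row total × column total / N):
  Fiction, Student: 172×112/411 = 46.8710
  Fiction, Staff: 172×134/411 = 56.0779
  Fiction, Public: 172×165/411 = 69.0511
  Non-fiction, Student: 239×112/411 = 65.1290
  Non-fiction, Staff: 239×134/411 = 77.9221
  Non-fiction, Public: 239×165/411 = 95.9489
Contributions (O − E)²/E:
  (21 − 46.8710)²/46.8710 = 14.2798
  (63 − 56.0779)²/56.0779 = 0.8544
  (88 − 69.0511)²/69.0511 = 5.1999
  (91 − 65.1290)²/65.1290 = 10.2767
  (71 − 77.9221)²/77.9221 = 0.6149
  (77 − 95.9489)²/95.9489 = 3.7422
χ² = 14.2798 + 0.8544 + 5.1999 + 10.2767 + 0.6149 + 3.7422 = 34.968

34.968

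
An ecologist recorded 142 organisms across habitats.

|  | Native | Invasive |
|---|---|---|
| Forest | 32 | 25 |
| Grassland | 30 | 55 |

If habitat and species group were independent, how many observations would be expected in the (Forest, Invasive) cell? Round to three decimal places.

32.113

Row total (Forest) = 57; column total (Invasive) = 80; grand total N = 142.
Expected count = (row total × column total) / N = 57 × 80 / 142 = 32.113.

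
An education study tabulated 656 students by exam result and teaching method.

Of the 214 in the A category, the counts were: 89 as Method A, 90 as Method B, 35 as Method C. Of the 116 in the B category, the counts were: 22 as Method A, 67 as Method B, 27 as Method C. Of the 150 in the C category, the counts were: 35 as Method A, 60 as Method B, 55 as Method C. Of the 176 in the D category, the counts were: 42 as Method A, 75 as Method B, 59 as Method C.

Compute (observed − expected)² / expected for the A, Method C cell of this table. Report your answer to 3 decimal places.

8.751

Row total (A) = 214; column total (Method C) = 176; N = 656.
Expected count E = 214 × 176 / 656 = 57.4146.
Contribution = (O − E)²/E = (35 − 57.4146)² / 57.4146 = 8.751.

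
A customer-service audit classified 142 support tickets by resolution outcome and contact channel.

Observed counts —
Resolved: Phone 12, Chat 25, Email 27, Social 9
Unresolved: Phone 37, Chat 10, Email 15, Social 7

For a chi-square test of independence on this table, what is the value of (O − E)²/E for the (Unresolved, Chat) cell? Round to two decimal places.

2.89

Row total (Unresolved) = 69; column total (Chat) = 35; N = 142.
Expected count E = 69 × 35 / 142 = 17.007.
Contribution = (O − E)²/E = (10 − 17.007)² / 17.007 = 2.89.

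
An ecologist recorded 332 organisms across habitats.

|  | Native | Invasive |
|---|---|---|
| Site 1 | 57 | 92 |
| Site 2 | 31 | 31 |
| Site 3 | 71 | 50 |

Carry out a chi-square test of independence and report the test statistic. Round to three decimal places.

Row totals: 149, 62, 121. Column totals: 159, 173. Grand total N = 332.
Expected counts (row total × column total / N):
  Site 1, Native: 149×159/332 = 71.3584
  Site 1, Invasive: 149×173/332 = 77.6416
  Site 2, Native: 62×159/332 = 29.6928
  Site 2, Invasive: 62×173/332 = 32.3072
  Site 3, Native: 121×159/332 = 57.9488
  Site 3, Invasive: 121×173/332 = 63.0512
Contributions (O − E)²/E:
  (57 − 71.3584)²/71.3584 = 2.8891
  (92 − 77.6416)²/77.6416 = 2.6553
  (31 − 29.6928)²/29.6928 = 0.0575
  (31 − 32.3072)²/32.3072 = 0.0529
  (71 − 57.9488)²/57.9488 = 2.9394
  (50 − 63.0512)²/63.0512 = 2.7015
χ² = 2.8891 + 2.6553 + 0.0575 + 0.0529 + 2.9394 + 2.7015 = 11.296

11.296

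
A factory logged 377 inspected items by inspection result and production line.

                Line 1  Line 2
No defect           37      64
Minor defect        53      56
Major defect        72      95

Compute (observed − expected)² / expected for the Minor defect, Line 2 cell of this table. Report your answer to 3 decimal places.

0.611

Row total (Minor defect) = 109; column total (Line 2) = 215; N = 377.
Expected count E = 109 × 215 / 377 = 62.1618.
Contribution = (O − E)²/E = (56 − 62.1618)² / 62.1618 = 0.611.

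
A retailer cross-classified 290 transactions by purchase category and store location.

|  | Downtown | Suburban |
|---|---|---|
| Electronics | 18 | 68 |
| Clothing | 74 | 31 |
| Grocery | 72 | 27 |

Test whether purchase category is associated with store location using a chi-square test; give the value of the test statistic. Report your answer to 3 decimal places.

Row totals: 86, 105, 99. Column totals: 164, 126. Grand total N = 290.
Expected counts (row total × column total / N):
  Electronics, Downtown: 86×164/290 = 48.6345
  Electronics, Suburban: 86×126/290 = 37.3655
  Clothing, Downtown: 105×164/290 = 59.3793
  Clothing, Suburban: 105×126/290 = 45.6207
  Grocery, Downtown: 99×164/290 = 55.9862
  Grocery, Suburban: 99×126/290 = 43.0138
Contributions (O − E)²/E:
  (18 − 48.6345)²/48.6345 = 19.2964
  (68 − 37.3655)²/37.3655 = 25.1160
  (74 − 59.3793)²/59.3793 = 3.6000
  (31 − 45.6207)²/45.6207 = 4.6857
  (72 − 55.9862)²/55.9862 = 4.5804
  (27 − 43.0138)²/43.0138 = 5.9618
χ² = 19.2964 + 25.1160 + 3.6000 + 4.6857 + 4.5804 + 5.9618 = 63.240

63.240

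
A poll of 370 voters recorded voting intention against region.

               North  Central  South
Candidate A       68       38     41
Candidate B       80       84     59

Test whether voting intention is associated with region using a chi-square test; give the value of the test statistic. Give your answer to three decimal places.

Row totals: 147, 223. Column totals: 148, 122, 100. Grand total N = 370.
Expected counts (row total × column total / N):
  Candidate A, North: 147×148/370 = 58.8000
  Candidate A, Central: 147×122/370 = 48.4703
  Candidate A, South: 147×100/370 = 39.7297
  Candidate B, North: 223×148/370 = 89.2000
  Candidate B, Central: 223×122/370 = 73.5297
  Candidate B, South: 223×100/370 = 60.2703
Contributions (O − E)²/E:
  (68 − 58.8000)²/58.8000 = 1.4395
  (38 − 48.4703)²/48.4703 = 2.2617
  (41 − 39.7297)²/39.7297 = 0.0406
  (80 − 89.2000)²/89.2000 = 0.9489
  (84 − 73.5297)²/73.5297 = 1.4909
  (59 − 60.2703)²/60.2703 = 0.0268
χ² = 1.4395 + 2.2617 + 0.0406 + 0.9489 + 1.4909 + 0.0268 = 6.208

6.208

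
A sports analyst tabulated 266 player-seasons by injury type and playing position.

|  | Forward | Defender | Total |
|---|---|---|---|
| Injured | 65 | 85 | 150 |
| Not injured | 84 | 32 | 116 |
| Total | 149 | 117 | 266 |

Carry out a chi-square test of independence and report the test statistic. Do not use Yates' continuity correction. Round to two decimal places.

Grand total N = 266.
Expected counts (row total × column total / N):
  Injured, Forward: 150×149/266 = 84.023
  Injured, Defender: 150×117/266 = 65.977
  Not injured, Forward: 116×149/266 = 64.977
  Not injured, Defender: 116×117/266 = 51.023
Contributions (O − E)²/E:
  (65 − 84.023)²/84.023 = 4.3069
  (85 − 65.977)²/65.977 = 5.4849
  (84 − 64.977)²/64.977 = 5.5693
  (32 − 51.023)²/51.023 = 7.0924
χ² = 4.3069 + 5.4849 + 5.5693 + 7.0924 = 22.45

22.45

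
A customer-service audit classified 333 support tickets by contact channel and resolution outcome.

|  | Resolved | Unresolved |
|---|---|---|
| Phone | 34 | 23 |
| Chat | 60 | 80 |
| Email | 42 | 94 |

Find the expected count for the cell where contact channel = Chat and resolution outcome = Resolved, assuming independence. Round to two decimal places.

57.18

Row total (Chat) = 140; column total (Resolved) = 136; grand total N = 333.
Expected count = (row total × column total) / N = 140 × 136 / 333 = 57.18.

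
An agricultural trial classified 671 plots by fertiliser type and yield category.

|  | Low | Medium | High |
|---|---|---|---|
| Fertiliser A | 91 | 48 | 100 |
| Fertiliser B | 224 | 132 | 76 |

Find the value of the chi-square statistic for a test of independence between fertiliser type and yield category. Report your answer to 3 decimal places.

47.004

Row totals: 239, 432. Column totals: 315, 180, 176. Grand total N = 671.
Expected counts (row total × column total / N):
  Fertiliser A, Low: 239×315/671 = 112.19821
  Fertiliser A, Medium: 239×180/671 = 64.11326
  Fertiliser A, High: 239×176/671 = 62.68852
  Fertiliser B, Low: 432×315/671 = 202.80179
  Fertiliser B, Medium: 432×180/671 = 115.88674
  Fertiliser B, High: 432×176/671 = 113.31148
Contributions (O − E)²/E:
  (91 − 112.19821)²/112.19821 = 4.0051
  (48 − 64.11326)²/64.11326 = 4.0497
  (100 − 62.68852)²/62.68852 = 22.2074
  (224 − 202.80179)²/202.80179 = 2.2158
  (132 − 115.88674)²/115.88674 = 2.2404
  (76 − 113.31148)²/113.31148 = 12.2860
χ² = 4.0051 + 4.0497 + 22.2074 + 2.2158 + 2.2404 + 12.2860 = 47.004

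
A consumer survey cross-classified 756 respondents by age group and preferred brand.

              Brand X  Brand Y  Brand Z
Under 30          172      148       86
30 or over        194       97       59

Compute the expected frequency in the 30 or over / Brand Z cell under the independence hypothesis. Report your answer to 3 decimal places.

67.130

Row total (30 or over) = 350; column total (Brand Z) = 145; grand total N = 756.
Expected count = (row total × column total) / N = 350 × 145 / 756 = 67.130.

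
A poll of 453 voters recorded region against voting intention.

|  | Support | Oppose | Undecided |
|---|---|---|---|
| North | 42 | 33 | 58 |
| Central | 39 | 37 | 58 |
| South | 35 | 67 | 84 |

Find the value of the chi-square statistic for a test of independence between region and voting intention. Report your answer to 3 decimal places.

9.573

Row totals: 133, 134, 186. Column totals: 116, 137, 200. Grand total N = 453.
Expected counts (row total × column total / N):
  North, Support: 133×116/453 = 34.0574
  North, Oppose: 133×137/453 = 40.2230
  North, Undecided: 133×200/453 = 58.7196
  Central, Support: 134×116/453 = 34.3135
  Central, Oppose: 134×137/453 = 40.5254
  Central, Undecided: 134×200/453 = 59.1611
  South, Support: 186×116/453 = 47.6291
  South, Oppose: 186×137/453 = 56.2517
  South, Undecided: 186×200/453 = 82.1192
Contributions (O − E)²/E:
  (42 − 34.0574)²/34.0574 = 1.8523
  (33 − 40.2230)²/40.2230 = 1.2971
  (58 − 58.7196)²/58.7196 = 0.0088
  (39 − 34.3135)²/34.3135 = 0.6401
  (37 − 40.5254)²/40.5254 = 0.3067
  (58 − 59.1611)²/59.1611 = 0.0228
  (35 − 47.6291)²/47.6291 = 3.3487
  (67 − 56.2517)²/56.2517 = 2.0537
  (84 − 82.1192)²/82.1192 = 0.0431
χ² = 1.8523 + 1.2971 + 0.0088 + 0.6401 + 0.3067 + 0.0228 + 3.3487 + 2.0537 + 0.0431 = 9.573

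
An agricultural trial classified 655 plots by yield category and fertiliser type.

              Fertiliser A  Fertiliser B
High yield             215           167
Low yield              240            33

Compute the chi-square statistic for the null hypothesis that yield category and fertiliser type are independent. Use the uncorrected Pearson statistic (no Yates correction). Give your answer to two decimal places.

Row totals: 382, 273. Column totals: 455, 200. Grand total N = 655.
Expected counts (row total × column total / N):
  High yield, Fertiliser A: 382×455/655 = 265.3588
  High yield, Fertiliser B: 382×200/655 = 116.6412
  Low yield, Fertiliser A: 273×455/655 = 189.6412
  Low yield, Fertiliser B: 273×200/655 = 83.3588
Contributions (O − E)²/E:
  (215 − 265.3588)²/265.3588 = 9.5569
  (167 − 116.6412)²/116.6412 = 21.7420
  (240 − 189.6412)²/189.6412 = 13.3727
  (33 − 83.3588)²/83.3588 = 30.4228
χ² = 9.5569 + 21.7420 + 13.3727 + 30.4228 = 75.09

75.09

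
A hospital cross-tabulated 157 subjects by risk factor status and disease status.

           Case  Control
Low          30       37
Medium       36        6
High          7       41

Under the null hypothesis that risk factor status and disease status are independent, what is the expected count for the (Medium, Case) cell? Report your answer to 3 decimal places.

19.529

Row total (Medium) = 42; column total (Case) = 73; grand total N = 157.
Expected count = (row total × column total) / N = 42 × 73 / 157 = 19.529.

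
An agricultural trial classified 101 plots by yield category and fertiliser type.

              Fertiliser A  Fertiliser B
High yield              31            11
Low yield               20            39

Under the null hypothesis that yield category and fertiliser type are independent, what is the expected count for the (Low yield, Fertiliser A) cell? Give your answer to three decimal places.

29.792

Row total (Low yield) = 59; column total (Fertiliser A) = 51; grand total N = 101.
Expected count = (row total × column total) / N = 59 × 51 / 101 = 29.792.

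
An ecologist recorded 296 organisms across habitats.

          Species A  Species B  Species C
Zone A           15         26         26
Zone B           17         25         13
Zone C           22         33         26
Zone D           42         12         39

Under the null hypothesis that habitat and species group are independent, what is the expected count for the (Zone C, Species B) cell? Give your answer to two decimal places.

Row total (Zone C) = 81; column total (Species B) = 96; grand total N = 296.
Expected count = (row total × column total) / N = 81 × 96 / 296 = 26.27.

26.27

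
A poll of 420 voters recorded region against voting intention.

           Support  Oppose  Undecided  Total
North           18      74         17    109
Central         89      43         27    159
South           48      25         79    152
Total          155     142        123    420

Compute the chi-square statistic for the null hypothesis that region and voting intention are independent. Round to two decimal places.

Grand total N = 420.
Expected counts (row total × column total / N):
  North, Support: 109×155/420 = 40.226
  North, Oppose: 109×142/420 = 36.852
  North, Undecided: 109×123/420 = 31.921
  Central, Support: 159×155/420 = 58.679
  Central, Oppose: 159×142/420 = 53.757
  Central, Undecided: 159×123/420 = 46.564
  South, Support: 152×155/420 = 56.095
  South, Oppose: 152×142/420 = 51.390
  South, Undecided: 152×123/420 = 44.514
Contributions (O − E)²/E:
  (18 − 40.226)²/40.226 = 12.2805
  (74 − 36.852)²/36.852 = 37.4464
  (17 − 31.921)²/31.921 = 6.9746
  (89 − 58.679)²/58.679 = 15.6677
  (43 − 53.757)²/53.757 = 2.1525
  (27 − 46.564)²/46.564 = 8.2199
  (48 − 56.095)²/56.095 = 1.1682
  (25 − 51.390)²/51.390 = 13.5519
  (79 − 44.514)²/44.514 = 26.7171
χ² = 12.2805 + 37.4464 + 6.9746 + 15.6677 + 2.1525 + 8.2199 + 1.1682 + 13.5519 + 26.7171 = 124.18

124.18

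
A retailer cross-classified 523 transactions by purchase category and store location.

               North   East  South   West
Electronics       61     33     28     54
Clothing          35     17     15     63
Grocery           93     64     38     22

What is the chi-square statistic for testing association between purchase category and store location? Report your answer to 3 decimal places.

65.563

Row totals: 176, 130, 217. Column totals: 189, 114, 81, 139. Grand total N = 523.
Expected counts (row total × column total / N):
  Electronics, North: 176×189/523 = 63.6023
  Electronics, East: 176×114/523 = 38.3633
  Electronics, South: 176×81/523 = 27.2581
  Electronics, West: 176×139/523 = 46.7763
  Clothing, North: 130×189/523 = 46.9790
  Clothing, East: 130×114/523 = 28.3365
  Clothing, South: 130×81/523 = 20.1338
  Clothing, West: 130×139/523 = 34.5507
  Grocery, North: 217×189/523 = 78.4187
  Grocery, East: 217×114/523 = 47.3002
  Grocery, South: 217×81/523 = 33.6080
  Grocery, West: 217×139/523 = 57.6730
Contributions (O − E)²/E:
  (61 − 63.6023)²/63.6023 = 0.1065
  (33 − 38.3633)²/38.3633 = 0.7498
  (28 − 27.2581)²/27.2581 = 0.0202
  (54 − 46.7763)²/46.7763 = 1.1156
  (35 − 46.9790)²/46.9790 = 3.0545
  (17 − 28.3365)²/28.3365 = 4.5354
  (15 − 20.1338)²/20.1338 = 1.3090
  (63 − 34.5507)²/34.5507 = 23.4254
  (93 − 78.4187)²/78.4187 = 2.7113
  (64 − 47.3002)²/47.3002 = 5.8960
  (38 − 33.6080)²/33.6080 = 0.5740
  (22 − 57.6730)²/57.6730 = 22.0651
χ² = 0.1065 + 0.7498 + 0.0202 + 1.1156 + 3.0545 + 4.5354 + 1.3090 + 23.4254 + 2.7113 + 5.8960 + 0.5740 + 22.0651 = 65.563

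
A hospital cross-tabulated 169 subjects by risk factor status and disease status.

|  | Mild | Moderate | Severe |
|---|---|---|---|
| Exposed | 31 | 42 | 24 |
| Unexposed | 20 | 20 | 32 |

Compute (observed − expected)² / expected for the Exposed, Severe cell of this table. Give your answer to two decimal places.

Row total (Exposed) = 97; column total (Severe) = 56; N = 169.
Expected count E = 97 × 56 / 169 = 32.142.
Contribution = (O − E)²/E = (24 − 32.142)² / 32.142 = 2.06.

2.06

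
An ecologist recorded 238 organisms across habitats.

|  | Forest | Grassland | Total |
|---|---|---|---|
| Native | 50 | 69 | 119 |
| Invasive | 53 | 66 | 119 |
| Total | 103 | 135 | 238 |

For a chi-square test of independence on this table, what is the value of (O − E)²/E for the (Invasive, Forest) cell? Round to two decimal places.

Row total (Invasive) = 119; column total (Forest) = 103; N = 238.
Expected count E = 119 × 103 / 238 = 51.500.
Contribution = (O − E)²/E = (53 − 51.500)² / 51.500 = 0.04.

0.04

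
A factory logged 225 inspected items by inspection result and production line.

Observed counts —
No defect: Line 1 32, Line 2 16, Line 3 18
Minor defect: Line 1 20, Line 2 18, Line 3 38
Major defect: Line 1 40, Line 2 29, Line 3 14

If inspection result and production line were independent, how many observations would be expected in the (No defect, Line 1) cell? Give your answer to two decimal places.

26.99

Row total (No defect) = 66; column total (Line 1) = 92; grand total N = 225.
Expected count = (row total × column total) / N = 66 × 92 / 225 = 26.99.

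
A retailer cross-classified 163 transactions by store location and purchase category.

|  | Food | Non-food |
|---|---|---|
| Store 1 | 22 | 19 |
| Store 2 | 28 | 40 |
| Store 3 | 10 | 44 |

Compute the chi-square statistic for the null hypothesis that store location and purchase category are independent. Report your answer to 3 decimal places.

Row totals: 41, 68, 54. Column totals: 60, 103. Grand total N = 163.
Expected counts (row total × column total / N):
  Store 1, Food: 41×60/163 = 15.0920
  Store 1, Non-food: 41×103/163 = 25.9080
  Store 2, Food: 68×60/163 = 25.0307
  Store 2, Non-food: 68×103/163 = 42.9693
  Store 3, Food: 54×60/163 = 19.8773
  Store 3, Non-food: 54×103/163 = 34.1227
Contributions (O − E)²/E:
  (22 − 15.0920)²/15.0920 = 3.1620
  (19 − 25.9080)²/25.9080 = 1.8419
  (28 − 25.0307)²/25.0307 = 0.3522
  (40 − 42.9693)²/42.9693 = 0.2052
  (10 − 19.8773)²/19.8773 = 4.9082
  (44 − 34.1227)²/34.1227 = 2.8591
χ² = 3.1620 + 1.8419 + 0.3522 + 0.2052 + 4.9082 + 2.8591 = 13.329

13.329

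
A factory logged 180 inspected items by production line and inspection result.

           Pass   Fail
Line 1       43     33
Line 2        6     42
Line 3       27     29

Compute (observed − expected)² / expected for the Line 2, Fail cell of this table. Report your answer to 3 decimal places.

7.339

Row total (Line 2) = 48; column total (Fail) = 104; N = 180.
Expected count E = 48 × 104 / 180 = 27.7333.
Contribution = (O − E)²/E = (42 − 27.7333)² / 27.7333 = 7.339.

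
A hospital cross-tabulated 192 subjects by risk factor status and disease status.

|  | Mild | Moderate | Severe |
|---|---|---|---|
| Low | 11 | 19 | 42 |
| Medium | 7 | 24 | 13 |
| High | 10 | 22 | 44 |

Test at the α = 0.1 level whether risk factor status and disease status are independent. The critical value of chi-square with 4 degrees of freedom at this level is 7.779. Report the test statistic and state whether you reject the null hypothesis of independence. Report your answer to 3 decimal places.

Row totals: 72, 44, 76. Column totals: 28, 65, 99. Grand total N = 192.
Expected counts (row total × column total / N):
  Low, Mild: 72×28/192 = 10.5000
  Low, Moderate: 72×65/192 = 24.3750
  Low, Severe: 72×99/192 = 37.1250
  Medium, Mild: 44×28/192 = 6.4167
  Medium, Moderate: 44×65/192 = 14.8958
  Medium, Severe: 44×99/192 = 22.6875
  High, Mild: 76×28/192 = 11.0833
  High, Moderate: 76×65/192 = 25.7292
  High, Severe: 76×99/192 = 39.1875
Contributions (O − E)²/E:
  (11 − 10.5000)²/10.5000 = 0.0238
  (19 − 24.3750)²/24.3750 = 1.1853
  (42 − 37.1250)²/37.1250 = 0.6402
  (7 − 6.4167)²/6.4167 = 0.0530
  (24 − 14.8958)²/14.8958 = 5.5644
  (13 − 22.6875)²/22.6875 = 4.1365
  (10 − 11.0833)²/11.0833 = 0.1059
  (22 − 25.7292)²/25.7292 = 0.5405
  (44 − 39.1875)²/39.1875 = 0.5910
χ² = 0.0238 + 1.1853 + 0.6402 + 0.0530 + 5.5644 + 4.1365 + 0.1059 + 0.5405 + 0.5910 = 12.841
df = (3−1)(3−1) = 4. Since 12.841 > 7.779, reject the null hypothesis of independence at α = 0.1.

12.841; reject H₀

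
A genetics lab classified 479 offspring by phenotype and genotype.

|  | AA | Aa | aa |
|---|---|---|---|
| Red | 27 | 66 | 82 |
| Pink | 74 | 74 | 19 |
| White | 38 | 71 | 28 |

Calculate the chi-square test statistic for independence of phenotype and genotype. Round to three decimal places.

Row totals: 175, 167, 137. Column totals: 139, 211, 129. Grand total N = 479.
Expected counts (row total × column total / N):
  Red, AA: 175×139/479 = 50.7829
  Red, Aa: 175×211/479 = 77.0877
  Red, aa: 175×129/479 = 47.1294
  Pink, AA: 167×139/479 = 48.4614
  Pink, Aa: 167×211/479 = 73.5637
  Pink, aa: 167×129/479 = 44.9749
  White, AA: 137×139/479 = 39.7557
  White, Aa: 137×211/479 = 60.3486
  White, aa: 137×129/479 = 36.8956
Contributions (O − E)²/E:
  (27 − 50.7829)²/50.7829 = 11.1381
  (66 − 77.0877)²/77.0877 = 1.5948
  (82 − 47.1294)²/47.1294 = 25.8004
  (74 − 48.4614)²/48.4614 = 13.4585
  (74 − 73.5637)²/73.5637 = 0.0026
  (19 − 44.9749)²/44.9749 = 15.0016
  (38 − 39.7557)²/39.7557 = 0.0775
  (71 − 60.3486)²/60.3486 = 1.8799
  (28 − 36.8956)²/36.8956 = 2.1447
χ² = 11.1381 + 1.5948 + 25.8004 + 13.4585 + 0.0026 + 15.0016 + 0.0775 + 1.8799 + 2.1447 = 71.098

71.098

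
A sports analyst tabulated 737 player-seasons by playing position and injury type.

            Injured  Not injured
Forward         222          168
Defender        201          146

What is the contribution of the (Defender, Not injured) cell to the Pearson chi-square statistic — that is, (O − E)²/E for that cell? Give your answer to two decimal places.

Row total (Defender) = 347; column total (Not injured) = 314; N = 737.
Expected count E = 347 × 314 / 737 = 147.840.
Contribution = (O − E)²/E = (146 − 147.840)² / 147.840 = 0.02.

0.02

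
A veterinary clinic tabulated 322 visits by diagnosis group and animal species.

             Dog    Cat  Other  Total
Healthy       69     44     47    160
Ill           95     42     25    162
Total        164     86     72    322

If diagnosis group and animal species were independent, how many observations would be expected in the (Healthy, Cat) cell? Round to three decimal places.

42.733

Row total (Healthy) = 160; column total (Cat) = 86; grand total N = 322.
Expected count = (row total × column total) / N = 160 × 86 / 322 = 42.733.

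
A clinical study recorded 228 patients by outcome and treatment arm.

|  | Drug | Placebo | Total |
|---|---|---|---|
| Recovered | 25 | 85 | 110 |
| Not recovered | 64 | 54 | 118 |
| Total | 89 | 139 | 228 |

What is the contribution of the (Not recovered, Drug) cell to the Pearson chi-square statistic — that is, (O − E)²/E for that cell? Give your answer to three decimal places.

6.986

Row total (Not recovered) = 118; column total (Drug) = 89; N = 228.
Expected count E = 118 × 89 / 228 = 46.0614.
Contribution = (O − E)²/E = (64 − 46.0614)² / 46.0614 = 6.986.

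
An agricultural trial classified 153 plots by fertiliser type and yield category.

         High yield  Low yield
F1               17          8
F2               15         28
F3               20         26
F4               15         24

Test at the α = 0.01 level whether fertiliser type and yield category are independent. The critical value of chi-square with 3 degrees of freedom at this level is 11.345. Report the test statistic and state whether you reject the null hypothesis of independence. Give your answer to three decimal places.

7.790; fail to reject H₀

Row totals: 25, 43, 46, 39. Column totals: 67, 86. Grand total N = 153.
Expected counts (row total × column total / N):
  F1, High yield: 25×67/153 = 10.9477
  F1, Low yield: 25×86/153 = 14.0523
  F2, High yield: 43×67/153 = 18.8301
  F2, Low yield: 43×86/153 = 24.1699
  F3, High yield: 46×67/153 = 20.1438
  F3, Low yield: 46×86/153 = 25.8562
  F4, High yield: 39×67/153 = 17.0784
  F4, Low yield: 39×86/153 = 21.9216
Contributions (O − E)²/E:
  (17 − 10.9477)²/10.9477 = 3.3459
  (8 − 14.0523)²/14.0523 = 2.6067
  (15 − 18.8301)²/18.8301 = 0.7791
  (28 − 24.1699)²/24.1699 = 0.6069
  (20 − 20.1438)²/20.1438 = 0.0010
  (26 − 25.8562)²/25.8562 = 0.0008
  (15 − 17.0784)²/17.0784 = 0.2529
  (24 − 21.9216)²/21.9216 = 0.1971
χ² = 3.3459 + 2.6067 + 0.7791 + 0.6069 + 0.0010 + 0.0008 + 0.2529 + 0.1971 = 7.790
df = (4−1)(2−1) = 3. Since 7.790 < 11.345, fail to reject the null hypothesis of independence at α = 0.01.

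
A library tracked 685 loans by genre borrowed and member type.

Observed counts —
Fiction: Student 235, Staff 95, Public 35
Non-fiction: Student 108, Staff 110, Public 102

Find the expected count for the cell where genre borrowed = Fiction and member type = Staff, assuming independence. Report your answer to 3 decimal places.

Row total (Fiction) = 365; column total (Staff) = 205; grand total N = 685.
Expected count = (row total × column total) / N = 365 × 205 / 685 = 109.234.

109.234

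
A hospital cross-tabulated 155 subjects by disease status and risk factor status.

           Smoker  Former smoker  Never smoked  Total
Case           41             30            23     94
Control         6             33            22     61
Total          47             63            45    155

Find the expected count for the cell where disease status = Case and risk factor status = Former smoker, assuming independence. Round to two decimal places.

38.21

Row total (Case) = 94; column total (Former smoker) = 63; grand total N = 155.
Expected count = (row total × column total) / N = 94 × 63 / 155 = 38.21.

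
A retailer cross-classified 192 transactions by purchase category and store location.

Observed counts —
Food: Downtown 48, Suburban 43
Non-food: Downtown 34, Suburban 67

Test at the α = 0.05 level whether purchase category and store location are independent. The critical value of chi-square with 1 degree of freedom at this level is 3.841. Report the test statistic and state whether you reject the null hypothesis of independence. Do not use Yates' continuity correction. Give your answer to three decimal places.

Row totals: 91, 101. Column totals: 82, 110. Grand total N = 192.
Expected counts (row total × column total / N):
  Food, Downtown: 91×82/192 = 38.8646
  Food, Suburban: 91×110/192 = 52.1354
  Non-food, Downtown: 101×82/192 = 43.1354
  Non-food, Suburban: 101×110/192 = 57.8646
Contributions (O − E)²/E:
  (48 − 38.8646)²/38.8646 = 2.1473
  (43 − 52.1354)²/52.1354 = 1.6007
  (34 − 43.1354)²/43.1354 = 1.9347
  (67 − 57.8646)²/57.8646 = 1.4423
χ² = 2.1473 + 1.6007 + 1.9347 + 1.4423 = 7.125
df = (2−1)(2−1) = 1. Since 7.125 > 3.841, reject the null hypothesis of independence at α = 0.05.

7.125; reject H₀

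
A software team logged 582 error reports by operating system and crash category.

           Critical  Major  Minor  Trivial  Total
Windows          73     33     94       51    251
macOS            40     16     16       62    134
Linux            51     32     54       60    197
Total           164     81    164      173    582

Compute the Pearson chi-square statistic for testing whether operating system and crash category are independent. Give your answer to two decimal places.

41.90

Grand total N = 582.
Expected counts (row total × column total / N):
  Windows, Critical: 251×164/582 = 70.729
  Windows, Major: 251×81/582 = 34.933
  Windows, Minor: 251×164/582 = 70.729
  Windows, Trivial: 251×173/582 = 74.610
  macOS, Critical: 134×164/582 = 37.759
  macOS, Major: 134×81/582 = 18.649
  macOS, Minor: 134×164/582 = 37.759
  macOS, Trivial: 134×173/582 = 39.832
  Linux, Critical: 197×164/582 = 55.512
  Linux, Major: 197×81/582 = 27.418
  Linux, Minor: 197×164/582 = 55.512
  Linux, Trivial: 197×173/582 = 58.558
Contributions (O − E)²/E:
  (73 − 70.729)²/70.729 = 0.0729
  (33 − 34.933)²/34.933 = 0.1070
  (94 − 70.729)²/70.729 = 7.6565
  (51 − 74.610)²/74.610 = 7.4713
  (40 − 37.759)²/37.759 = 0.1330
  (16 − 18.649)²/18.649 = 0.3763
  (16 − 37.759)²/37.759 = 12.5388
  (62 − 39.832)²/39.832 = 12.3373
  (51 − 55.512)²/55.512 = 0.3667
  (32 − 27.418)²/27.418 = 0.7657
  (54 − 55.512)²/55.512 = 0.0412
  (60 − 58.558)²/58.558 = 0.0355
χ² = 0.0729 + 0.1070 + 7.6565 + 7.4713 + 0.1330 + 0.3763 + 12.5388 + 12.3373 + 0.3667 + 0.7657 + 0.0412 + 0.0355 = 41.90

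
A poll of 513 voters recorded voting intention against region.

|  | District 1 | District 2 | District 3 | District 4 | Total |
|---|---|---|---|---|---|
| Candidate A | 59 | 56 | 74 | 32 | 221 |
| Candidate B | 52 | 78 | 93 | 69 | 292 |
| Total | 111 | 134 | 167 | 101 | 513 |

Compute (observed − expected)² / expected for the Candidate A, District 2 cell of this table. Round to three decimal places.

Row total (Candidate A) = 221; column total (District 2) = 134; N = 513.
Expected count E = 221 × 134 / 513 = 57.7271.
Contribution = (O − E)²/E = (56 − 57.7271)² / 57.7271 = 0.052.

0.052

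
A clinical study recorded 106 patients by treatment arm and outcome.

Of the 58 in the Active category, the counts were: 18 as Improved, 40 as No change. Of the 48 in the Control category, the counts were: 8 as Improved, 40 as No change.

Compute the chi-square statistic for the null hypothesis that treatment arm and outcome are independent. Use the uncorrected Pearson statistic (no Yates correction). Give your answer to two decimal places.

Row totals: 58, 48. Column totals: 26, 80. Grand total N = 106.
Expected counts (row total × column total / N):
  Active, Improved: 58×26/106 = 14.226
  Active, No change: 58×80/106 = 43.774
  Control, Improved: 48×26/106 = 11.774
  Control, No change: 48×80/106 = 36.226
Contributions (O − E)²/E:
  (18 − 14.226)²/14.226 = 1.0012
  (40 − 43.774)²/43.774 = 0.3254
  (8 − 11.774)²/11.774 = 1.2097
  (40 − 36.226)²/36.226 = 0.3932
χ² = 1.0012 + 0.3254 + 1.2097 + 0.3932 = 2.93

2.93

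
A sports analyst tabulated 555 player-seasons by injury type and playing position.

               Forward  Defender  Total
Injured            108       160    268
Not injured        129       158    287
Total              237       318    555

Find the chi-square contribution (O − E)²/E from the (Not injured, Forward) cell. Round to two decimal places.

Row total (Not injured) = 287; column total (Forward) = 237; N = 555.
Expected count E = 287 × 237 / 555 = 122.557.
Contribution = (O − E)²/E = (129 − 122.557)² / 122.557 = 0.34.

0.34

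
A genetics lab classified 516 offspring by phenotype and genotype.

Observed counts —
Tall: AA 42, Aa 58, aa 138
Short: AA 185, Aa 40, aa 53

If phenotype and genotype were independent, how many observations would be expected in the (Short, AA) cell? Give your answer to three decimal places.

Row total (Short) = 278; column total (AA) = 227; grand total N = 516.
Expected count = (row total × column total) / N = 278 × 227 / 516 = 122.298.

122.298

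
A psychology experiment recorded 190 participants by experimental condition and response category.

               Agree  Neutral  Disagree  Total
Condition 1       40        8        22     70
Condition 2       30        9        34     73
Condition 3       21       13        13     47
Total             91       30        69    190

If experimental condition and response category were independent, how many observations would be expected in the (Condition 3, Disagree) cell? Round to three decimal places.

17.068

Row total (Condition 3) = 47; column total (Disagree) = 69; grand total N = 190.
Expected count = (row total × column total) / N = 47 × 69 / 190 = 17.068.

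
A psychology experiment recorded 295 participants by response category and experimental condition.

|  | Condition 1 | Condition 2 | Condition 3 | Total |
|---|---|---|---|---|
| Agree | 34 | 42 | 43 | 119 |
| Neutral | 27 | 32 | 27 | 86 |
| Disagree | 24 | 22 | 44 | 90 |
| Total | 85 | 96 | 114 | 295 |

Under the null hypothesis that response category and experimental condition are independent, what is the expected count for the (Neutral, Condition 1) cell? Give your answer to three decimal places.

Row total (Neutral) = 86; column total (Condition 1) = 85; grand total N = 295.
Expected count = (row total × column total) / N = 86 × 85 / 295 = 24.780.

24.780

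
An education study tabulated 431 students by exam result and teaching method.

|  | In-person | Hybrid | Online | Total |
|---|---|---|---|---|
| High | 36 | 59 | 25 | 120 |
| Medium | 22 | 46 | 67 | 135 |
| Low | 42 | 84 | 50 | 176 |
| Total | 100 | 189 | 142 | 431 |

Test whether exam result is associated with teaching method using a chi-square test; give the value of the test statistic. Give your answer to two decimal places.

27.37

Grand total N = 431.
Expected counts (row total × column total / N):
  High, In-person: 120×100/431 = 27.842
  High, Hybrid: 120×189/431 = 52.622
  High, Online: 120×142/431 = 39.536
  Medium, In-person: 135×100/431 = 31.323
  Medium, Hybrid: 135×189/431 = 59.200
  Medium, Online: 135×142/431 = 44.478
  Low, In-person: 176×100/431 = 40.835
  Low, Hybrid: 176×189/431 = 77.179
  Low, Online: 176×142/431 = 57.986
Contributions (O − E)²/E:
  (36 − 27.842)²/27.842 = 2.3904
  (59 − 52.622)²/52.622 = 0.7730
  (25 − 39.536)²/39.536 = 5.3444
  (22 − 31.323)²/31.323 = 2.7749
  (46 − 59.200)²/59.200 = 2.9432
  (67 − 44.478)²/44.478 = 11.4043
  (42 − 40.835)²/40.835 = 0.0332
  (84 − 77.179)²/77.179 = 0.6028
  (50 − 57.986)²/57.986 = 1.0999
χ² = 2.3904 + 0.7730 + 5.3444 + 2.7749 + 2.9432 + 11.4043 + 0.0332 + 0.6028 + 1.0999 = 27.37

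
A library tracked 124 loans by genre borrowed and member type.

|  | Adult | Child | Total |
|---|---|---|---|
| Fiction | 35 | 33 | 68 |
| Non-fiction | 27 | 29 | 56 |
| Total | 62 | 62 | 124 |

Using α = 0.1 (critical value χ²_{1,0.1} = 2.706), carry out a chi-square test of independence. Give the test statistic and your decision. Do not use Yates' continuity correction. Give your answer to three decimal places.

0.130; fail to reject H₀

Grand total N = 124.
Expected counts (row total × column total / N):
  Fiction, Adult: 68×62/124 = 34.0000
  Fiction, Child: 68×62/124 = 34.0000
  Non-fiction, Adult: 56×62/124 = 28.0000
  Non-fiction, Child: 56×62/124 = 28.0000
Contributions (O − E)²/E:
  (35 − 34.0000)²/34.0000 = 0.0294
  (33 − 34.0000)²/34.0000 = 0.0294
  (27 − 28.0000)²/28.0000 = 0.0357
  (29 − 28.0000)²/28.0000 = 0.0357
χ² = 0.0294 + 0.0294 + 0.0357 + 0.0357 = 0.130
df = (2−1)(2−1) = 1. Since 0.130 < 2.706, fail to reject the null hypothesis of independence at α = 0.1.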